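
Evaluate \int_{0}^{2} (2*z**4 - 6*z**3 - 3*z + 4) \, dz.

-46/5

By the power rule, an antiderivative is F(z) = 2*z**5/5 - 3*z**4/2 - 3*z**2/2 + 4*z.
Then F(2) - F(0) = (-46/5) - (0) = -46/5.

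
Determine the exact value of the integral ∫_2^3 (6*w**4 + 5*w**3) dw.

By the power rule, an antiderivative is F(w) = 6*w**5/5 + 5*w**4/4.
Then F(3) - F(2) = (7857/20) - (292/5) = 6689/20.

6689/20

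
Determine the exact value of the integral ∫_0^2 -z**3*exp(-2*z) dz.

Integrate by parts 3 times (u = z^3, dv = -exp(-2*z) dz).
An antiderivative is F(z) = (4*z**3 + 6*z**2 + 6*z + 3)*exp(-2*z)/8.
Then F(2) - F(0) = (71*exp(-4)/8) - (3/8) = -3/8 + 71*exp(-4)/8.

-3/8 + 71*exp(-4)/8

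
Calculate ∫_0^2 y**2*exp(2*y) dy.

Integrate by parts twice (u = y^2, dv = exp(2*y) dy).
An antiderivative is F(y) = (2*y**2 - 2*y + 1)*exp(2*y)/4.
Then F(2) - F(0) = (5*exp(4)/4) - (1/4) = -1/4 + 5*exp(4)/4.

-1/4 + 5*exp(4)/4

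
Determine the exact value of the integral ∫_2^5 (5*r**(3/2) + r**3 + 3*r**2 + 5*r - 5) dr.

By the power rule, an antiderivative is F(r) = 2*r**(5/2) + r**4/4 + r**3 + 5*r**2/2 - 5*r.
Then F(5) - F(2) = (50*sqrt(5) + 1275/4) - (8*sqrt(2) + 12) = -8*sqrt(2) + 50*sqrt(5) + 1227/4.

-8*sqrt(2) + 50*sqrt(5) + 1227/4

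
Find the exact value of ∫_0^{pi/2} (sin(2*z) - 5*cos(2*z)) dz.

An antiderivative is F(z) = -5*sin(2*z)/2 - cos(2*z)/2.
Then F(pi/2) - F(0) = (1/2) - (-1/2) = 1.

1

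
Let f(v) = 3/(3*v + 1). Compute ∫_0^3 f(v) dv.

log(10)

Let u = 3*v + 1, so du = 3 dv. When v = 0, u = 1; when v = 3, u = 10.
The integral becomes ∫ 1/u du from 1 to 10, with antiderivative log(u).
Back in v: F(v) = log(3*v + 1).
Then F(3) - F(0) = (log(10)) - (0) = log(10).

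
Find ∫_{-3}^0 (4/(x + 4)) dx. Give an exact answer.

An antiderivative is F(x) = 4*log(x + 4).
Then F(0) - F(-3) = (8*log(2)) - (0) = 8*log(2).

8*log(2)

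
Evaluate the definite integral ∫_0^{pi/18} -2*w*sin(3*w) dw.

Integrate by parts once (u = w, dv = -2*sin(3*w) dw).
An antiderivative is F(w) = 2*w*cos(3*w)/3 - 2*sin(3*w)/9.
Then F(pi/18) - F(0) = (-1/9 + sqrt(3)*pi/54) - (0) = -1/9 + sqrt(3)*pi/54.

-1/9 + sqrt(3)*pi/54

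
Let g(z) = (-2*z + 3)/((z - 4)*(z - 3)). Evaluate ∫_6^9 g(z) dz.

Factor the denominator: z**2 - 7*z + 12 = (z - 3)(z - 4).
Partial fractions: (-2*z + 3)/((z - 4)*(z - 3)) = 3/(z - 3) - 5/(z - 4).
An antiderivative is F(z) = -5*log(z - 4) + 3*log(z - 3).
Then F(9) - F(6) = (-5*log(5) + 3*log(2) + 3*log(3)) - (log(27/32)) = -5*log(5) + 8*log(2).

-5*log(5) + 8*log(2)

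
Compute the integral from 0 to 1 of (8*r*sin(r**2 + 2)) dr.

4*cos(2) - 4*cos(3)

Let u = r**2 + 2, so du = 2*r dr. When r = 0, u = 2; when r = 1, u = 3.
The integral becomes 4·∫ sin(u) du from 2 to 3, with antiderivative -4*cos(u).
Back in r: F(r) = -4*cos(r**2 + 2).
Then F(1) - F(0) = (-4*cos(3)) - (-4*cos(2)) = 4*cos(2) - 4*cos(3).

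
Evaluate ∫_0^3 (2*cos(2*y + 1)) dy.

Let u = 2*y + 1, so du = 2 dy. When y = 0, u = 1; when y = 3, u = 7.
The integral becomes ∫ cos(u) du from 1 to 7, with antiderivative sin(u).
Back in y: F(y) = sin(2*y + 1).
Then F(3) - F(0) = (sin(7)) - (sin(1)) = -sin(1) + sin(7).

-sin(1) + sin(7)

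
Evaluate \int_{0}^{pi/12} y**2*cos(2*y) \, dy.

-1/8 + pi**2/576 + sqrt(3)*pi/48

Integrate by parts twice (u = y^2, dv = cos(2*y) dy).
An antiderivative is F(y) = y**2*sin(2*y)/2 + y*cos(2*y)/2 - sin(2*y)/4.
Then F(pi/12) - F(0) = (-1/8 + pi**2/576 + sqrt(3)*pi/48) - (0) = -1/8 + pi**2/576 + sqrt(3)*pi/48.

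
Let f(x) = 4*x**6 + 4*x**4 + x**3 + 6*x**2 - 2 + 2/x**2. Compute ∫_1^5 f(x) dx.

1663868/35

By the power rule, an antiderivative is F(x) = 4*x**7/7 + 4*x**5/5 + x**4/4 + 2*x**3 - 2*x - 2/x.
Then F(5) - F(1) = (6655419/140) - (-53/140) = 1663868/35.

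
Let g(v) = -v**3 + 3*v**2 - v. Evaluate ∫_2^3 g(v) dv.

1/4

By the power rule, an antiderivative is F(v) = -v**4/4 + v**3 - v**2/2.
Then F(3) - F(2) = (9/4) - (2) = 1/4.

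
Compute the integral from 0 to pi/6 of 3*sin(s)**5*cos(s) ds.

1/128

Let u = sin(s), so du = cos(s) ds. When s = 0, u = 0; when s = pi/6, u = 1/2.
The integral becomes 3·∫ u**5 du from 0 to 1/2, with antiderivative u**6/2.
Back in s: F(s) = sin(s)**6/2.
Then F(pi/6) - F(0) = (1/128) - (0) = 1/128.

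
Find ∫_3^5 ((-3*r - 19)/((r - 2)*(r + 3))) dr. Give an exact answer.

-7*log(3) + 4*log(2)

Factor the denominator: r**2 + r - 6 = (r + 3)(r - 2).
Partial fractions: (-3*r - 19)/((r - 2)*(r + 3)) = 2/(r + 3) - 5/(r - 2).
An antiderivative is F(r) = -5*log(r - 2) + 2*log(r + 3).
Then F(5) - F(3) = (-5*log(3) + 6*log(2)) - (log(36)) = -7*log(3) + 4*log(2).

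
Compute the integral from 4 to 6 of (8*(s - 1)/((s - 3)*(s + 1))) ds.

-4*log(5) + 4*log(3) + 4*log(7)

Factor the denominator: s**2 - 2*s - 3 = (s + 1)(s - 3).
Partial fractions: 8*(s - 1)/((s - 3)*(s + 1)) = 4/(s + 1) + 4/(s - 3).
An antiderivative is F(s) = 4*log(s - 3) + 4*log(s + 1).
Then F(6) - F(4) = (4*log(3) + 4*log(7)) - (4*log(5)) = -4*log(5) + 4*log(3) + 4*log(7).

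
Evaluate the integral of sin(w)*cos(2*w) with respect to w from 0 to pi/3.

1/12

Use the identity sin(w)cos(2*w) = [sin(3*w) + sin(-w)]/2.
An antiderivative is F(w) = cos(w)/2 - cos(3*w)/6.
Then F(pi/3) - F(0) = (5/12) - (1/3) = 1/12.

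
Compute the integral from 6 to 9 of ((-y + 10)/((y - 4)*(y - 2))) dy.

Factor the denominator: y**2 - 6*y + 8 = (y - 2)(y - 4).
Partial fractions: (-y + 10)/((y - 4)*(y - 2)) = -4/(y - 2) + 3/(y - 4).
An antiderivative is F(y) = 3*log(y - 4) - 4*log(y - 2).
Then F(9) - F(6) = (-4*log(7) + 3*log(5)) - (-log(32)) = -4*log(7) + 5*log(2) + 3*log(5).

-4*log(7) + 5*log(2) + 3*log(5)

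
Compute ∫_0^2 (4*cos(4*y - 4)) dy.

Let u = 4*y - 4, so du = 4 dy. When y = 0, u = -4; when y = 2, u = 4.
The integral becomes ∫ cos(u) du from -4 to 4, with antiderivative sin(u).
Back in y: F(y) = sin(4*y - 4).
Then F(2) - F(0) = (sin(4)) - (-sin(4)) = 2*sin(4).

2*sin(4)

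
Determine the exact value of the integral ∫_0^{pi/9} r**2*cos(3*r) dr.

Integrate by parts twice (u = r^2, dv = cos(3*r) dr).
An antiderivative is F(r) = r**2*sin(3*r)/3 + 2*r*cos(3*r)/9 - 2*sin(3*r)/27.
Then F(pi/9) - F(0) = (-sqrt(3)/27 + sqrt(3)*pi**2/486 + pi/81) - (0) = -sqrt(3)/27 + sqrt(3)*pi**2/486 + pi/81.

-sqrt(3)/27 + sqrt(3)*pi**2/486 + pi/81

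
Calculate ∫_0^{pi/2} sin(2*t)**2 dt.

pi/4

Use the identity sin^2(2*t) = (1 - cos(4*t))/2.
An antiderivative is F(t) = t/2 - sin(4*t)/8.
Then F(pi/2) - F(0) = (pi/4) - (0) = pi/4.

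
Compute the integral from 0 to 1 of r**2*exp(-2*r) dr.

(-5 + exp(2))*exp(-2)/4

Integrate by parts twice (u = r^2, dv = exp(-2*r) dr).
An antiderivative is F(r) = (-2*r**2 - 2*r - 1)*exp(-2*r)/4.
Then F(1) - F(0) = (-5*exp(-2)/4) - (-1/4) = (-5 + exp(2))*exp(-2)/4.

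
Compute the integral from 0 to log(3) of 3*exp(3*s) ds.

Let u = exp(s), so du = exp(s) ds. When s = 0, u = 1; when s = log(3), u = 3.
The integral becomes 3·∫ u**2 du from 1 to 3, with antiderivative u**3.
Back in s: F(s) = exp(3*s).
Then F(log(3)) - F(0) = (27) - (1) = 26.

26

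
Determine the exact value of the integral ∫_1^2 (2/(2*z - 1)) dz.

log(3)

An antiderivative is F(z) = log(2*z - 1).
Then F(2) - F(1) = (log(3)) - (0) = log(3).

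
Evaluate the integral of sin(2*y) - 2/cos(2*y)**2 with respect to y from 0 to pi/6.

1/4 - sqrt(3)

An antiderivative is F(y) = -cos(2*y)/2 - tan(2*y).
Then F(pi/6) - F(0) = (-sqrt(3) - 1/4) - (-1/2) = 1/4 - sqrt(3).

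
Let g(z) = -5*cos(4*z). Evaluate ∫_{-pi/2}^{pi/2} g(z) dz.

0

An antiderivative is F(z) = -5*sin(4*z)/4.
Then F(pi/2) - F(-pi/2) = (0) - (0) = 0.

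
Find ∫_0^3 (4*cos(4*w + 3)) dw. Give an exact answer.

-sin(3) + sin(15)

Let u = 4*w + 3, so du = 4 dw. When w = 0, u = 3; when w = 3, u = 15.
The integral becomes ∫ cos(u) du from 3 to 15, with antiderivative sin(u).
Back in w: F(w) = sin(4*w + 3).
Then F(3) - F(0) = (sin(15)) - (sin(3)) = -sin(3) + sin(15).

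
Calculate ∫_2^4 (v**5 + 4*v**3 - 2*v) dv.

By the power rule, an antiderivative is F(v) = v**6/6 + v**4 - v**2.
Then F(4) - F(2) = (2768/3) - (68/3) = 900.

900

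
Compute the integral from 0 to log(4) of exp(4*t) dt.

255/4

Let u = exp(t), so du = exp(t) dt. When t = 0, u = 1; when t = log(4), u = 4.
The integral becomes ∫ u**3 du from 1 to 4, with antiderivative u**4/4.
Back in t: F(t) = exp(4*t)/4.
Then F(log(4)) - F(0) = (64) - (1/4) = 255/4.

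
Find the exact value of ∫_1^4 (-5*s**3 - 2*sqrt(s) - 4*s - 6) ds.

By the power rule, an antiderivative is F(s) = -5*s**4/4 - 4*s**(3/2)/3 - 2*s**2 - 6*s.
Then F(4) - F(1) = (-1160/3) - (-127/12) = -4513/12.

-4513/12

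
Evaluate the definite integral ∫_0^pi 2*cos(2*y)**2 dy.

pi

Use the identity cos^2(2*y) = (1 + cos(4*y))/2.
An antiderivative is F(y) = y + sin(4*y)/4.
Then F(pi) - F(0) = (pi) - (0) = pi.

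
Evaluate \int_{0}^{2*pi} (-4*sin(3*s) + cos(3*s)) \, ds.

0

An antiderivative is F(s) = sin(3*s)/3 + 4*cos(3*s)/3.
Then F(2*pi) - F(0) = (4/3) - (4/3) = 0.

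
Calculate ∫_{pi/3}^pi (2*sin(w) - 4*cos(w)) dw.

3 + 2*sqrt(3)

An antiderivative is F(w) = -4*sin(w) - 2*cos(w).
Then F(pi) - F(pi/3) = (2) - (-2*sqrt(3) - 1) = 3 + 2*sqrt(3).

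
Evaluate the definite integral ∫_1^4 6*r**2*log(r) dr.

-42 + 256*log(2)

Integrate by parts once (u = ln r, dv = 6*r**2 dr).
An antiderivative is F(r) = 2*r**3*(3*log(r) - 1)/3.
Then F(4) - F(1) = (-128/3 + 256*log(2)) - (-2/3) = -42 + 256*log(2).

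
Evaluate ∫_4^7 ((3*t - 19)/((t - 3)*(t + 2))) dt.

Factor the denominator: t**2 - t - 6 = (t + 2)(t - 3).
Partial fractions: (3*t - 19)/((t - 3)*(t + 2)) = 5/(t + 2) - 2/(t - 3).
An antiderivative is F(t) = -2*log(t - 3) + 5*log(t + 2).
Then F(7) - F(4) = (-4*log(2) + 10*log(3)) - (5*log(2) + 5*log(3)) = -9*log(2) + 5*log(3).

-9*log(2) + 5*log(3)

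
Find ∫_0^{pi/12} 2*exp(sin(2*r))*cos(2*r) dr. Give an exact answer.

Let u = sin(2*r), so du = 2*cos(2*r) dr. When r = 0, u = 0; when r = pi/12, u = 1/2.
The integral becomes ∫ exp(u) du from 0 to 1/2, with antiderivative exp(u).
Back in r: F(r) = exp(sin(2*r)).
Then F(pi/12) - F(0) = (exp(1/2)) - (1) = -1 + exp(1/2).

-1 + exp(1/2)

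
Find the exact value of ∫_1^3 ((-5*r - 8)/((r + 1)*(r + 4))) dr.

Factor the denominator: r**2 + 5*r + 4 = (r + 4)(r + 1).
Partial fractions: (-5*r - 8)/((r + 1)*(r + 4)) = -4/(r + 4) - 1/(r + 1).
An antiderivative is F(r) = -log(r + 1) - 4*log(r + 4).
Then F(3) - F(1) = (-4*log(7) - 2*log(2)) - (-4*log(5) - log(2)) = -4*log(7) - log(2) + 4*log(5).

-4*log(7) - log(2) + 4*log(5)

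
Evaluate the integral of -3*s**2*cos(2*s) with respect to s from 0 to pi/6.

Integrate by parts twice (u = s^2, dv = -3*cos(2*s) ds).
An antiderivative is F(s) = -3*s**2*sin(2*s)/2 - 3*s*cos(2*s)/2 + 3*sin(2*s)/4.
Then F(pi/6) - F(0) = (-pi/8 - sqrt(3)*pi**2/48 + 3*sqrt(3)/8) - (0) = -pi/8 - sqrt(3)*pi**2/48 + 3*sqrt(3)/8.

-pi/8 - sqrt(3)*pi**2/48 + 3*sqrt(3)/8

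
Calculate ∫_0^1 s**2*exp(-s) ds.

Integrate by parts twice (u = s^2, dv = exp(-s) ds).
An antiderivative is F(s) = (-s**2 - 2*s - 2)*exp(-s).
Then F(1) - F(0) = (-5*exp(-1)) - (-2) = 2 - 5*exp(-1).

2 - 5*exp(-1)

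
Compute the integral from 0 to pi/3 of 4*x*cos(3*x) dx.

Integrate by parts once (u = x, dv = 4*cos(3*x) dx).
An antiderivative is F(x) = 4*x*sin(3*x)/3 + 4*cos(3*x)/9.
Then F(pi/3) - F(0) = (-4/9) - (4/9) = -8/9.

-8/9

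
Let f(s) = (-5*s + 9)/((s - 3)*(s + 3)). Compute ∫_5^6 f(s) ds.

-9*log(3) + 13*log(2)

Factor the denominator: s**2 - 9 = (s + 3)(s - 3).
Partial fractions: (-5*s + 9)/((s - 3)*(s + 3)) = -4/(s + 3) - 1/(s - 3).
An antiderivative is F(s) = -log(s - 3) - 4*log(s + 3).
Then F(6) - F(5) = (-9*log(3)) - (-13*log(2)) = -9*log(3) + 13*log(2).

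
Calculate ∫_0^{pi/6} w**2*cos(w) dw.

Integrate by parts twice (u = w^2, dv = cos(w) dw).
An antiderivative is F(w) = w**2*sin(w) + 2*w*cos(w) - 2*sin(w).
Then F(pi/6) - F(0) = (-1 + pi**2/72 + sqrt(3)*pi/6) - (0) = -1 + pi**2/72 + sqrt(3)*pi/6.

-1 + pi**2/72 + sqrt(3)*pi/6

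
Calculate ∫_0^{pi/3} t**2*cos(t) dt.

-sqrt(3) + sqrt(3)*pi**2/18 + pi/3

Integrate by parts twice (u = t^2, dv = cos(t) dt).
An antiderivative is F(t) = t**2*sin(t) + 2*t*cos(t) - 2*sin(t).
Then F(pi/3) - F(0) = (-sqrt(3) + sqrt(3)*pi**2/18 + pi/3) - (0) = -sqrt(3) + sqrt(3)*pi**2/18 + pi/3.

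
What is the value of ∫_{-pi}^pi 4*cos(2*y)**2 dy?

Use the identity cos^2(2*y) = (1 + cos(4*y))/2.
An antiderivative is F(y) = 2*y + sin(4*y)/2.
Then F(pi) - F(-pi) = (2*pi) - (-2*pi) = 4*pi.

4*pi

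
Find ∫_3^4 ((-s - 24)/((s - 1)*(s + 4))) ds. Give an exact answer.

Factor the denominator: s**2 + 3*s - 4 = (s + 4)(s - 1).
Partial fractions: (-s - 24)/((s - 1)*(s + 4)) = 4/(s + 4) - 5/(s - 1).
An antiderivative is F(s) = -5*log(s - 1) + 4*log(s + 4).
Then F(4) - F(3) = (-5*log(3) + 12*log(2)) - (-5*log(2) + 4*log(7)) = -4*log(7) - 5*log(3) + 17*log(2).

-4*log(7) - 5*log(3) + 17*log(2)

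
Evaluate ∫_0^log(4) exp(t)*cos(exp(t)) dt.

-sin(1) + sin(4)

Let u = exp(t), so du = exp(t) dt. When t = 0, u = 1; when t = log(4), u = 4.
The integral becomes ∫ cos(u) du from 1 to 4, with antiderivative sin(u).
Back in t: F(t) = sin(exp(t)).
Then F(log(4)) - F(0) = (sin(4)) - (sin(1)) = -sin(1) + sin(4).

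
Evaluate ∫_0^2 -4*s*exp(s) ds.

Integrate by parts once (u = s, dv = -4*exp(s) ds).
An antiderivative is F(s) = (-4*s + 4)*exp(s).
Then F(2) - F(0) = (-4*exp(2)) - (4) = -4*exp(2) - 4.

-4*exp(2) - 4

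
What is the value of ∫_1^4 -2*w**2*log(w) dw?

Integrate by parts once (u = ln w, dv = -2*w**2 dw).
An antiderivative is F(w) = -2*w**3*(3*log(w) - 1)/9.
Then F(4) - F(1) = (128/9 - 256*log(2)/3) - (2/9) = 14 - 256*log(2)/3.

14 - 256*log(2)/3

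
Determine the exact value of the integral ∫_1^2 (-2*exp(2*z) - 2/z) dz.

An antiderivative is F(z) = -exp(2*z) - 2*log(z).
Then F(2) - F(1) = (-exp(4) - log(4)) - (-exp(2)) = -exp(4) - log(4) + exp(2).

-exp(4) - log(4) + exp(2)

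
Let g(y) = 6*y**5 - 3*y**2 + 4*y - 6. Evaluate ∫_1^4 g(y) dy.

4044

By the power rule, an antiderivative is F(y) = y**6 - y**3 + 2*y**2 - 6*y.
Then F(4) - F(1) = (4040) - (-4) = 4044.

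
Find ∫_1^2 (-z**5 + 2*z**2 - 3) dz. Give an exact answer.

By the power rule, an antiderivative is F(z) = -z**6/6 + 2*z**3/3 - 3*z.
Then F(2) - F(1) = (-34/3) - (-5/2) = -53/6.

-53/6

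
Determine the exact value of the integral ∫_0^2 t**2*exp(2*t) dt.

Integrate by parts twice (u = t^2, dv = exp(2*t) dt).
An antiderivative is F(t) = (2*t**2 - 2*t + 1)*exp(2*t)/4.
Then F(2) - F(0) = (5*exp(4)/4) - (1/4) = -1/4 + 5*exp(4)/4.

-1/4 + 5*exp(4)/4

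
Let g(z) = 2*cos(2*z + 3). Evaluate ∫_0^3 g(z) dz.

Let u = 2*z + 3, so du = 2 dz. When z = 0, u = 3; when z = 3, u = 9.
The integral becomes ∫ cos(u) du from 3 to 9, with antiderivative sin(u).
Back in z: F(z) = sin(2*z + 3).
Then F(3) - F(0) = (sin(9)) - (sin(3)) = -sin(3) + sin(9).

-sin(3) + sin(9)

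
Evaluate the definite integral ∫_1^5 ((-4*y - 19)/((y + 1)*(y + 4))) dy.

-3*log(3) - log(5)

Factor the denominator: y**2 + 5*y + 4 = (y + 4)(y + 1).
Partial fractions: (-4*y - 19)/((y + 1)*(y + 4)) = 1/(y + 4) - 5/(y + 1).
An antiderivative is F(y) = -5*log(y + 1) + log(y + 4).
Then F(5) - F(1) = (-5*log(2) - 3*log(3)) - (log(5/32)) = -3*log(3) - log(5).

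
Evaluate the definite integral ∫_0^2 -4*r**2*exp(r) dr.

Integrate by parts twice (u = r^2, dv = -4*exp(r) dr).
An antiderivative is F(r) = (-4*r**2 + 8*r - 8)*exp(r).
Then F(2) - F(0) = (-8*exp(2)) - (-8) = 8 - 8*exp(2).

8 - 8*exp(2)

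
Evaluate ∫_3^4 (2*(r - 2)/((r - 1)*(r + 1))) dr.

Factor the denominator: r**2 - 1 = (r + 1)(r - 1).
Partial fractions: 2*(r - 2)/((r - 1)*(r + 1)) = 3/(r + 1) - 1/(r - 1).
An antiderivative is F(r) = -log(r - 1) + 3*log(r + 1).
Then F(4) - F(3) = (-log(3) + 3*log(5)) - (log(32)) = -5*log(2) - log(3) + 3*log(5).

-5*log(2) - log(3) + 3*log(5)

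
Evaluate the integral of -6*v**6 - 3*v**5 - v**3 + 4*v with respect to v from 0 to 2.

By the power rule, an antiderivative is F(v) = -6*v**7/7 - v**6/2 - v**4/4 + 2*v**2.
Then F(2) - F(0) = (-964/7) - (0) = -964/7.

-964/7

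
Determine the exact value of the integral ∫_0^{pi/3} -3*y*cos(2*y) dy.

Integrate by parts once (u = y, dv = -3*cos(2*y) dy).
An antiderivative is F(y) = -3*y*sin(2*y)/2 - 3*cos(2*y)/4.
Then F(pi/3) - F(0) = (-sqrt(3)*pi/4 + 3/8) - (-3/4) = -sqrt(3)*pi/4 + 9/8.

-sqrt(3)*pi/4 + 9/8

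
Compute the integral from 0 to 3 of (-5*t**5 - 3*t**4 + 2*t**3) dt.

By the power rule, an antiderivative is F(t) = -5*t**6/6 - 3*t**5/5 + t**4/2.
Then F(3) - F(0) = (-3564/5) - (0) = -3564/5.

-3564/5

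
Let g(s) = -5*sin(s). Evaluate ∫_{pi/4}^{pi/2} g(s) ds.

An antiderivative is F(s) = 5*cos(s).
Then F(pi/2) - F(pi/4) = (0) - (5*sqrt(2)/2) = -5*sqrt(2)/2.

-5*sqrt(2)/2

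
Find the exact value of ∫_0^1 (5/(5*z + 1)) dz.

log(6)

Let u = 5*z + 1, so du = 5 dz. When z = 0, u = 1; when z = 1, u = 6.
The integral becomes ∫ 1/u du from 1 to 6, with antiderivative log(u).
Back in z: F(z) = log(5*z + 1).
Then F(1) - F(0) = (log(6)) - (0) = log(6).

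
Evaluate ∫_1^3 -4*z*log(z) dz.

8 - 18*log(3)

Integrate by parts once (u = ln z, dv = -4*z dz).
An antiderivative is F(z) = -z**2*(2*log(z) - 1).
Then F(3) - F(1) = (9 - 18*log(3)) - (1) = 8 - 18*log(3).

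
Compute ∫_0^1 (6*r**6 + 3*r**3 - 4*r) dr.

By the power rule, an antiderivative is F(r) = 6*r**7/7 + 3*r**4/4 - 2*r**2.
Then F(1) - F(0) = (-11/28) - (0) = -11/28.

-11/28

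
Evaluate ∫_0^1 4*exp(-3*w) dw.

4/3 - 4*exp(-3)/3

An antiderivative is F(w) = -4*exp(-3*w)/3.
Then F(1) - F(0) = (-4*exp(-3)/3) - (-4/3) = 4/3 - 4*exp(-3)/3.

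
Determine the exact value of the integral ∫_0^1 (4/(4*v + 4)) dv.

Let u = 4*v + 4, so du = 4 dv. When v = 0, u = 4; when v = 1, u = 8.
The integral becomes ∫ 1/u du from 4 to 8, with antiderivative log(u).
Back in v: F(v) = log(4*v + 4).
Then F(1) - F(0) = (log(8)) - (log(4)) = log(2).

log(2)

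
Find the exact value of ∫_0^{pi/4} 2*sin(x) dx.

2 - sqrt(2)

An antiderivative is F(x) = -2*cos(x).
Then F(pi/4) - F(0) = (-sqrt(2)) - (-2) = 2 - sqrt(2).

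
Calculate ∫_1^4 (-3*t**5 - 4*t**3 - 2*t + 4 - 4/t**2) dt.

By the power rule, an antiderivative is F(t) = -t**6/2 - t**4 - t**2 + 4*t + 4/t.
Then F(4) - F(1) = (-2303) - (11/2) = -4617/2.

-4617/2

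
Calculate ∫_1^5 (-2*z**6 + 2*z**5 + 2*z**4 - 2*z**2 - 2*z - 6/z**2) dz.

-1677376/105

By the power rule, an antiderivative is F(z) = -2*z**7/7 + z**6/3 + 2*z**5/5 - 2*z**3/3 - z**2 + 6/z.
Then F(5) - F(1) = (-558958/35) - (502/105) = -1677376/105.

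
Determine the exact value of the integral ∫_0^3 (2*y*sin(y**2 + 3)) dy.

cos(3) - cos(12)

Let u = y**2 + 3, so du = 2*y dy. When y = 0, u = 3; when y = 3, u = 12.
The integral becomes ∫ sin(u) du from 3 to 12, with antiderivative -cos(u).
Back in y: F(y) = -cos(y**2 + 3).
Then F(3) - F(0) = (-cos(12)) - (-cos(3)) = cos(3) - cos(12).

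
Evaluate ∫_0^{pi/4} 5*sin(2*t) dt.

An antiderivative is F(t) = -5*cos(2*t)/2.
Then F(pi/4) - F(0) = (0) - (-5/2) = 5/2.

5/2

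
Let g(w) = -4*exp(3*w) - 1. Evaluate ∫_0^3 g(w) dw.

-4*exp(9)/3 - 5/3

An antiderivative is F(w) = -4*exp(3*w)/3 - w.
Then F(3) - F(0) = (-4*exp(9)/3 - 3) - (-4/3) = -4*exp(9)/3 - 5/3.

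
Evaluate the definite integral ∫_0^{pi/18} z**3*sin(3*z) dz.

Integrate by parts 3 times (u = z^3, dv = sin(3*z) dz).
An antiderivative is F(z) = -z**3*cos(3*z)/3 + z**2*sin(3*z)/3 + 2*z*cos(3*z)/9 - 2*sin(3*z)/27.
Then F(pi/18) - F(0) = (-1/27 - sqrt(3)*pi**3/34992 + pi**2/1944 + sqrt(3)*pi/162) - (0) = -1/27 - sqrt(3)*pi**3/34992 + pi**2/1944 + sqrt(3)*pi/162.

-1/27 - sqrt(3)*pi**3/34992 + pi**2/1944 + sqrt(3)*pi/162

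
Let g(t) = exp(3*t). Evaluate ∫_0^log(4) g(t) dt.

Let u = exp(t), so du = exp(t) dt. When t = 0, u = 1; when t = log(4), u = 4.
The integral becomes ∫ u**2 du from 1 to 4, with antiderivative u**3/3.
Back in t: F(t) = exp(3*t)/3.
Then F(log(4)) - F(0) = (64/3) - (1/3) = 21.

21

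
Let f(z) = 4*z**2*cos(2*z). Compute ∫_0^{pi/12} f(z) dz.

-1/2 + pi**2/144 + sqrt(3)*pi/12

Integrate by parts twice (u = z^2, dv = 4*cos(2*z) dz).
An antiderivative is F(z) = 2*z**2*sin(2*z) + 2*z*cos(2*z) - sin(2*z).
Then F(pi/12) - F(0) = (-1/2 + pi**2/144 + sqrt(3)*pi/12) - (0) = -1/2 + pi**2/144 + sqrt(3)*pi/12.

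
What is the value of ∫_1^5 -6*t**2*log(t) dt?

248/3 - 250*log(5)

Integrate by parts once (u = ln t, dv = -6*t**2 dt).
An antiderivative is F(t) = -2*t**3*(3*log(t) - 1)/3.
Then F(5) - F(1) = (250/3 - 250*log(5)) - (2/3) = 248/3 - 250*log(5).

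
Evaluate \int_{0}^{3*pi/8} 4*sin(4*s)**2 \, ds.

3*pi/4

Use the identity sin^2(4*s) = (1 - cos(8*s))/2.
An antiderivative is F(s) = 2*s - sin(8*s)/4.
Then F(3*pi/8) - F(0) = (3*pi/4) - (0) = 3*pi/4.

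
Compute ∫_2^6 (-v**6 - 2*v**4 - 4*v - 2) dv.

-1509976/35

By the power rule, an antiderivative is F(v) = -v**7/7 - 2*v**5/5 - 2*v**2 - 2*v.
Then F(6) - F(2) = (-1511484/35) - (-1508/35) = -1509976/35.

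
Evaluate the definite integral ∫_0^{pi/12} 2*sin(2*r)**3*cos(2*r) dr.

1/64

Let u = sin(2*r), so du = 2*cos(2*r) dr. When r = 0, u = 0; when r = pi/12, u = 1/2.
The integral becomes ∫ u**3 du from 0 to 1/2, with antiderivative u**4/4.
Back in r: F(r) = sin(2*r)**4/4.
Then F(pi/12) - F(0) = (1/64) - (0) = 1/64.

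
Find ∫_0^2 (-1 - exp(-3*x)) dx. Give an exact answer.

-7/3 + exp(-6)/3

An antiderivative is F(x) = -x + exp(-3*x)/3.
Then F(2) - F(0) = (-2 + exp(-6)/3) - (1/3) = -7/3 + exp(-6)/3.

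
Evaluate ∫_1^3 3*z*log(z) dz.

-6 + 27*log(3)/2

Integrate by parts once (u = ln z, dv = 3*z dz).
An antiderivative is F(z) = 3*z**2*(2*log(z) - 1)/4.
Then F(3) - F(1) = (-27/4 + 27*log(3)/2) - (-3/4) = -6 + 27*log(3)/2.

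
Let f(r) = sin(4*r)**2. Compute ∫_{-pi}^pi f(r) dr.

pi

Use the identity sin^2(4*r) = (1 - cos(8*r))/2.
An antiderivative is F(r) = r/2 - sin(8*r)/16.
Then F(pi) - F(-pi) = (pi/2) - (-pi/2) = pi.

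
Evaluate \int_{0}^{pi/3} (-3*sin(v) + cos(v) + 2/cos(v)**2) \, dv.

-3/2 + 5*sqrt(3)/2

An antiderivative is F(v) = sin(v) + 3*cos(v) + 2*tan(v).
Then F(pi/3) - F(0) = (3/2 + 5*sqrt(3)/2) - (3) = -3/2 + 5*sqrt(3)/2.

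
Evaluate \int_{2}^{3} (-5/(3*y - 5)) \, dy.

An antiderivative is F(y) = -5*log(3*y - 5)/3.
Then F(3) - F(2) = (-10*log(2)/3) - (0) = -10*log(2)/3.

-10*log(2)/3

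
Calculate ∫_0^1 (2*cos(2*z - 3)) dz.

Let u = 2*z - 3, so du = 2 dz. When z = 0, u = -3; when z = 1, u = -1.
The integral becomes ∫ cos(u) du from -3 to -1, with antiderivative sin(u).
Back in z: F(z) = sin(2*z - 3).
Then F(1) - F(0) = (-sin(1)) - (-sin(3)) = -sin(1) + sin(3).

-sin(1) + sin(3)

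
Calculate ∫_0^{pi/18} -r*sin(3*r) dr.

-1/18 + sqrt(3)*pi/108

Integrate by parts once (u = r, dv = -sin(3*r) dr).
An antiderivative is F(r) = r*cos(3*r)/3 - sin(3*r)/9.
Then F(pi/18) - F(0) = (-1/18 + sqrt(3)*pi/108) - (0) = -1/18 + sqrt(3)*pi/108.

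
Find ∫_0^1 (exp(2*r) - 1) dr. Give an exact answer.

-3/2 + exp(2)/2

An antiderivative is F(r) = exp(2*r)/2 - r.
Then F(1) - F(0) = (-1 + exp(2)/2) - (1/2) = -3/2 + exp(2)/2.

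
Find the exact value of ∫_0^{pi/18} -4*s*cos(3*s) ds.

Integrate by parts once (u = s, dv = -4*cos(3*s) ds).
An antiderivative is F(s) = -4*s*sin(3*s)/3 - 4*cos(3*s)/9.
Then F(pi/18) - F(0) = (-2*sqrt(3)/9 - pi/27) - (-4/9) = -2*sqrt(3)/9 - pi/27 + 4/9.

-2*sqrt(3)/9 - pi/27 + 4/9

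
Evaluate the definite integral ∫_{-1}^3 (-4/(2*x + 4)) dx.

-log(25)

An antiderivative is F(x) = -2*log(2*x + 4).
Then F(3) - F(-1) = (-log(100)) - (-log(4)) = -log(25).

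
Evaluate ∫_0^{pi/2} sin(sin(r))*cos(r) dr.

Let u = sin(r), so du = cos(r) dr. When r = 0, u = 0; when r = pi/2, u = 1.
The integral becomes ∫ sin(u) du from 0 to 1, with antiderivative -cos(u).
Back in r: F(r) = -cos(sin(r)).
Then F(pi/2) - F(0) = (-cos(1)) - (-1) = 1 - cos(1).

1 - cos(1)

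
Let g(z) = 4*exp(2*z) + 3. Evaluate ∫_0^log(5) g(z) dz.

An antiderivative is F(z) = 2*exp(2*z) + 3*z.
Then F(log(5)) - F(0) = (3*log(5) + 50) - (2) = 3*log(5) + 48.

3*log(5) + 48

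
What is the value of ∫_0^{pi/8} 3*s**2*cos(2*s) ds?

Integrate by parts twice (u = s^2, dv = 3*cos(2*s) ds).
An antiderivative is F(s) = 3*s**2*sin(2*s)/2 + 3*s*cos(2*s)/2 - 3*sin(2*s)/4.
Then F(pi/8) - F(0) = (3*sqrt(2)*(-32 + pi**2 + 8*pi)/256) - (0) = 3*sqrt(2)*(-32 + pi**2 + 8*pi)/256.

3*sqrt(2)*(-32 + pi**2 + 8*pi)/256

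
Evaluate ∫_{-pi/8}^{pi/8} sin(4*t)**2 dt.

pi/8

Use the identity sin^2(4*t) = (1 - cos(8*t))/2.
An antiderivative is F(t) = t/2 - sin(8*t)/16.
Then F(pi/8) - F(-pi/8) = (pi/16) - (-pi/16) = pi/8.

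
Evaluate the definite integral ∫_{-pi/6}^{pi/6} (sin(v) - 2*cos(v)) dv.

-2

An antiderivative is F(v) = -2*sin(v) - cos(v).
Then F(pi/6) - F(-pi/6) = (-1 - sqrt(3)/2) - (1 - sqrt(3)/2) = -2.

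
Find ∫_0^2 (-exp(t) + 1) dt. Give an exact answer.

3 - exp(2)

An antiderivative is F(t) = t - exp(t).
Then F(2) - F(0) = (2 - exp(2)) - (-1) = 3 - exp(2).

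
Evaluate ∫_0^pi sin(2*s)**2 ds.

pi/2

Use the identity sin^2(2*s) = (1 - cos(4*s))/2.
An antiderivative is F(s) = s/2 - sin(4*s)/8.
Then F(pi) - F(0) = (pi/2) - (0) = pi/2.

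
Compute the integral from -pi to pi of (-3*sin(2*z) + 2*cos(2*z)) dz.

0

An antiderivative is F(z) = sin(2*z) + 3*cos(2*z)/2.
Then F(pi) - F(-pi) = (3/2) - (3/2) = 0.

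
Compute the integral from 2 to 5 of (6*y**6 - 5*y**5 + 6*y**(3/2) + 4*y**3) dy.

-48*sqrt(2)/5 + 60*sqrt(5) + 762945/14

By the power rule, an antiderivative is F(y) = 6*y**7/7 - 5*y**6/6 + 12*y**(5/2)/5 + y**4.
Then F(5) - F(2) = (60*sqrt(5) + 2291875/42) - (48*sqrt(2)/5 + 1520/21) = -48*sqrt(2)/5 + 60*sqrt(5) + 762945/14.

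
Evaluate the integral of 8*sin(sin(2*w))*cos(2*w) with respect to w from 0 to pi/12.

4 - 4*cos(1/2)

Let u = sin(2*w), so du = 2*cos(2*w) dw. When w = 0, u = 0; when w = pi/12, u = 1/2.
The integral becomes 4·∫ sin(u) du from 0 to 1/2, with antiderivative -4*cos(u).
Back in w: F(w) = -4*cos(sin(2*w)).
Then F(pi/12) - F(0) = (-4*cos(1/2)) - (-4) = 4 - 4*cos(1/2).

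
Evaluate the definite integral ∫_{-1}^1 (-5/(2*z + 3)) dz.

An antiderivative is F(z) = -5*log(2*z + 3)/2.
Then F(1) - F(-1) = (-5*log(5)/2) - (0) = -5*log(5)/2.

-5*log(5)/2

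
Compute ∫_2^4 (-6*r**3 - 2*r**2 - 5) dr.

-1222/3

By the power rule, an antiderivative is F(r) = -3*r**4/2 - 2*r**3/3 - 5*r.
Then F(4) - F(2) = (-1340/3) - (-118/3) = -1222/3.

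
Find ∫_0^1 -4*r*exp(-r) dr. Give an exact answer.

-4 + 8*exp(-1)

Integrate by parts once (u = r, dv = -4*exp(-r) dr).
An antiderivative is F(r) = (4*r + 4)*exp(-r).
Then F(1) - F(0) = (8*exp(-1)) - (4) = -4 + 8*exp(-1).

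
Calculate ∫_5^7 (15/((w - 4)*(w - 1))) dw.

log(32)

Factor the denominator: w**2 - 5*w + 4 = (w - 1)(w - 4).
Partial fractions: 15/((w - 4)*(w - 1)) = -5/(w - 1) + 5/(w - 4).
An antiderivative is F(w) = 5*log(w - 4) - 5*log(w - 1).
Then F(7) - F(5) = (-log(32)) - (-10*log(2)) = log(32).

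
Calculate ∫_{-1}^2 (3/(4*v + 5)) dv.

3*log(13)/4

An antiderivative is F(v) = 3*log(4*v + 5)/4.
Then F(2) - F(-1) = (3*log(13)/4) - (0) = 3*log(13)/4.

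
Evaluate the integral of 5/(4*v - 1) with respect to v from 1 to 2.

An antiderivative is F(v) = 5*log(4*v - 1)/4.
Then F(2) - F(1) = (5*log(7)/4) - (5*log(3)/4) = -5*log(3)/4 + 5*log(7)/4.

-5*log(3)/4 + 5*log(7)/4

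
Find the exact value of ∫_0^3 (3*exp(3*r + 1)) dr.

-exp(1) + exp(10)

Let u = 3*r + 1, so du = 3 dr. When r = 0, u = 1; when r = 3, u = 10.
The integral becomes ∫ exp(u) du from 1 to 10, with antiderivative exp(u).
Back in r: F(r) = exp(3*r + 1).
Then F(3) - F(0) = (exp(10)) - (exp(1)) = -exp(1) + exp(10).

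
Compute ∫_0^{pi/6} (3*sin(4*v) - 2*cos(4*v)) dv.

An antiderivative is F(v) = -sin(4*v)/2 - 3*cos(4*v)/4.
Then F(pi/6) - F(0) = (3/8 - sqrt(3)/4) - (-3/4) = 9/8 - sqrt(3)/4.

9/8 - sqrt(3)/4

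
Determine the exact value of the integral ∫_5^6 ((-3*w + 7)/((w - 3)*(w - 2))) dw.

Factor the denominator: w**2 - 5*w + 6 = (w - 2)(w - 3).
Partial fractions: (-3*w + 7)/((w - 3)*(w - 2)) = -1/(w - 2) - 2/(w - 3).
An antiderivative is F(w) = -2*log(w - 3) - log(w - 2).
Then F(6) - F(5) = (-log(36)) - (-log(12)) = -log(3).

-log(3)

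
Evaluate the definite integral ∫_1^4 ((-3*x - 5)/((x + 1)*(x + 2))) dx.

log(2/25)

Factor the denominator: x**2 + 3*x + 2 = (x + 2)(x + 1).
Partial fractions: (-3*x - 5)/((x + 1)*(x + 2)) = -1/(x + 2) - 2/(x + 1).
An antiderivative is F(x) = -2*log(x + 1) - log(x + 2).
Then F(4) - F(1) = (-2*log(5) - log(3) - log(2)) - (-log(12)) = log(2/25).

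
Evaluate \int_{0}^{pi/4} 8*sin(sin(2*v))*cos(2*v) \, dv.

Let u = sin(2*v), so du = 2*cos(2*v) dv. When v = 0, u = 0; when v = pi/4, u = 1.
The integral becomes 4·∫ sin(u) du from 0 to 1, with antiderivative -4*cos(u).
Back in v: F(v) = -4*cos(sin(2*v)).
Then F(pi/4) - F(0) = (-4*cos(1)) - (-4) = 4 - 4*cos(1).

4 - 4*cos(1)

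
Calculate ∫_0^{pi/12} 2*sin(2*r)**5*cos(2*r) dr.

1/384

Let u = sin(2*r), so du = 2*cos(2*r) dr. When r = 0, u = 0; when r = pi/12, u = 1/2.
The integral becomes ∫ u**5 du from 0 to 1/2, with antiderivative u**6/6.
Back in r: F(r) = sin(2*r)**6/6.
Then F(pi/12) - F(0) = (1/384) - (0) = 1/384.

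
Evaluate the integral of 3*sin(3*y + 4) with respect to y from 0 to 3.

Let u = 3*y + 4, so du = 3 dy. When y = 0, u = 4; when y = 3, u = 13.
The integral becomes ∫ sin(u) du from 4 to 13, with antiderivative -cos(u).
Back in y: F(y) = -cos(3*y + 4).
Then F(3) - F(0) = (-cos(13)) - (-cos(4)) = -cos(13) + cos(4).

-cos(13) + cos(4)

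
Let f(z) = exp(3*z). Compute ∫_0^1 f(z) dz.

An antiderivative is F(z) = exp(3*z)/3.
Then F(1) - F(0) = (exp(3)/3) - (1/3) = -1/3 + exp(3)/3.

-1/3 + exp(3)/3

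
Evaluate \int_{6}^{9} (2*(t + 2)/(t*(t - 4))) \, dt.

-2*log(2) - log(3) + 3*log(5)

Factor the denominator: t**2 - 4*t = t(t - 4).
Partial fractions: 2*(t + 2)/(t*(t - 4)) = -1/t + 3/(t - 4).
An antiderivative is F(t) = -log(t) + 3*log(t - 4).
Then F(9) - F(6) = (-2*log(3) + 3*log(5)) - (log(4/3)) = -2*log(2) - log(3) + 3*log(5).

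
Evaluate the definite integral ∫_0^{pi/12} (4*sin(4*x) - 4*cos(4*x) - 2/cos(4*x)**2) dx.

1/2 - sqrt(3)

An antiderivative is F(x) = -sin(4*x) - cos(4*x) - tan(4*x)/2.
Then F(pi/12) - F(0) = (-sqrt(3) - 1/2) - (-1) = 1/2 - sqrt(3).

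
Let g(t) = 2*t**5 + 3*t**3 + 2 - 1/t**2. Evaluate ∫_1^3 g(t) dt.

306

By the power rule, an antiderivative is F(t) = t**6/3 + 3*t**4/4 + 2*t + 1/t.
Then F(3) - F(1) = (3721/12) - (49/12) = 306.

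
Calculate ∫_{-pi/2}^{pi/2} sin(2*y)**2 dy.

Use the identity sin^2(2*y) = (1 - cos(4*y))/2.
An antiderivative is F(y) = y/2 - sin(4*y)/8.
Then F(pi/2) - F(-pi/2) = (pi/4) - (-pi/4) = pi/2.

pi/2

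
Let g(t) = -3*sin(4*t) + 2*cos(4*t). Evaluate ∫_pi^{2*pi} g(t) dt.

An antiderivative is F(t) = sin(4*t)/2 + 3*cos(4*t)/4.
Then F(2*pi) - F(pi) = (3/4) - (3/4) = 0.

0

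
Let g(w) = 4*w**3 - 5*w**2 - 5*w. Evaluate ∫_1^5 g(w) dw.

By the power rule, an antiderivative is F(w) = w**4 - 5*w**3/3 - 5*w**2/2.
Then F(5) - F(1) = (2125/6) - (-19/6) = 1072/3.

1072/3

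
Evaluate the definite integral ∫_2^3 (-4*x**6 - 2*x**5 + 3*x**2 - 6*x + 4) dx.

-29195/21

By the power rule, an antiderivative is F(x) = -4*x**7/7 - x**6/3 + x**3 - 3*x**2 + 4*x.
Then F(3) - F(2) = (-10365/7) - (-1900/21) = -29195/21.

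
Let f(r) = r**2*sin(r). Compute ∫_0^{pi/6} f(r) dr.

-2 - sqrt(3)*pi**2/72 + pi/6 + sqrt(3)

Integrate by parts twice (u = r^2, dv = sin(r) dr).
An antiderivative is F(r) = -r**2*cos(r) + 2*r*sin(r) + 2*cos(r).
Then F(pi/6) - F(0) = (-sqrt(3)*pi**2/72 + pi/6 + sqrt(3)) - (2) = -2 - sqrt(3)*pi**2/72 + pi/6 + sqrt(3).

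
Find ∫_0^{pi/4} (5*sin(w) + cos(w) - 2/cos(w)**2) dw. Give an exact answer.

An antiderivative is F(w) = sin(w) - 5*cos(w) - 2*tan(w).
Then F(pi/4) - F(0) = (-2*sqrt(2) - 2) - (-5) = 3 - 2*sqrt(2).

3 - 2*sqrt(2)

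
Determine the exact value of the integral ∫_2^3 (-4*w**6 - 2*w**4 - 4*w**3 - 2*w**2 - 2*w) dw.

By the power rule, an antiderivative is F(w) = -4*w**7/7 - 2*w**5/5 - w**4 - 2*w**3/3 - w**2.
Then F(3) - F(2) = (-50922/35) - (-11684/105) = -141082/105.

-141082/105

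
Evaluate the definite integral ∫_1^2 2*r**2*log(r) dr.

Integrate by parts once (u = ln r, dv = 2*r**2 dr).
An antiderivative is F(r) = 2*r**3*(3*log(r) - 1)/9.
Then F(2) - F(1) = (-16/9 + 16*log(2)/3) - (-2/9) = -14/9 + 16*log(2)/3.

-14/9 + 16*log(2)/3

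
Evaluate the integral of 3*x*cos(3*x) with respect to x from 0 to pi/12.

-1/3 + sqrt(2)*pi/24 + sqrt(2)/6

Integrate by parts once (u = x, dv = 3*cos(3*x) dx).
An antiderivative is F(x) = x*sin(3*x) + cos(3*x)/3.
Then F(pi/12) - F(0) = (sqrt(2)*(pi + 4)/24) - (1/3) = -1/3 + sqrt(2)*pi/24 + sqrt(2)/6.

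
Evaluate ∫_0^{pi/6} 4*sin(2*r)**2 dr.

-sqrt(3)/4 + pi/3

Use the identity sin^2(2*r) = (1 - cos(4*r))/2.
An antiderivative is F(r) = 2*r - sin(4*r)/2.
Then F(pi/6) - F(0) = (-sqrt(3)/4 + pi/3) - (0) = -sqrt(3)/4 + pi/3.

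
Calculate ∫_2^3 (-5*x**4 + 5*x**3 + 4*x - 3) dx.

-491/4

By the power rule, an antiderivative is F(x) = -x**5 + 5*x**4/4 + 2*x**2 - 3*x.
Then F(3) - F(2) = (-531/4) - (-10) = -491/4.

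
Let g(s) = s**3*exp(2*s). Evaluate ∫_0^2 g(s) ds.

Integrate by parts 3 times (u = s^3, dv = exp(2*s) ds).
An antiderivative is F(s) = (4*s**3 - 6*s**2 + 6*s - 3)*exp(2*s)/8.
Then F(2) - F(0) = (17*exp(4)/8) - (-3/8) = 3/8 + 17*exp(4)/8.

3/8 + 17*exp(4)/8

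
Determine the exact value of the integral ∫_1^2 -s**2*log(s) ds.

Integrate by parts once (u = ln s, dv = -s**2 ds).
An antiderivative is F(s) = -s**3*(3*log(s) - 1)/9.
Then F(2) - F(1) = (8/9 - 8*log(2)/3) - (1/9) = 7/9 - 8*log(2)/3.

7/9 - 8*log(2)/3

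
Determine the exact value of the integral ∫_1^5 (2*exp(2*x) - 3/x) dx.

-exp(2) - 3*log(5) + exp(10)

An antiderivative is F(x) = exp(2*x) - 3*log(x).
Then F(5) - F(1) = (-3*log(5) + exp(10)) - (exp(2)) = -exp(2) - 3*log(5) + exp(10).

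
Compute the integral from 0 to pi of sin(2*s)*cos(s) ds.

4/3

Use the identity sin(2*s)cos(s) = [sin(3*s) + sin(s)]/2.
An antiderivative is F(s) = -cos(s)/2 - cos(3*s)/6.
Then F(pi) - F(0) = (2/3) - (-2/3) = 4/3.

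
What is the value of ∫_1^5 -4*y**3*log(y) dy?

156 - 625*log(5)

Integrate by parts once (u = ln y, dv = -4*y**3 dy).
An antiderivative is F(y) = -y**4*(4*log(y) - 1)/4.
Then F(5) - F(1) = (625/4 - 625*log(5)) - (1/4) = 156 - 625*log(5).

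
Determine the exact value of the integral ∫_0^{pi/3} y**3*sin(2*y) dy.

Integrate by parts 3 times (u = y^3, dv = sin(2*y) dy).
An antiderivative is F(y) = -y**3*cos(2*y)/2 + 3*y**2*sin(2*y)/4 + 3*y*cos(2*y)/4 - 3*sin(2*y)/8.
Then F(pi/3) - F(0) = (-pi/8 - 3*sqrt(3)/16 + pi**3/108 + sqrt(3)*pi**2/24) - (0) = -pi/8 - 3*sqrt(3)/16 + pi**3/108 + sqrt(3)*pi**2/24.

-pi/8 - 3*sqrt(3)/16 + pi**3/108 + sqrt(3)*pi**2/24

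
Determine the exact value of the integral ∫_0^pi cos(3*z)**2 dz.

pi/2

Use the identity cos^2(3*z) = (1 + cos(6*z))/2.
An antiderivative is F(z) = z/2 + sin(6*z)/12.
Then F(pi) - F(0) = (pi/2) - (0) = pi/2.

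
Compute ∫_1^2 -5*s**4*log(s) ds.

Integrate by parts once (u = ln s, dv = -5*s**4 ds).
An antiderivative is F(s) = -s**5*(5*log(s) - 1)/5.
Then F(2) - F(1) = (32/5 - 32*log(2)) - (1/5) = 31/5 - 32*log(2).

31/5 - 32*log(2)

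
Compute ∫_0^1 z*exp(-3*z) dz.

(-4 + exp(3))*exp(-3)/9

Integrate by parts once (u = z, dv = exp(-3*z) dz).
An antiderivative is F(z) = (-3*z - 1)*exp(-3*z)/9.
Then F(1) - F(0) = (-4*exp(-3)/9) - (-1/9) = (-4 + exp(3))*exp(-3)/9.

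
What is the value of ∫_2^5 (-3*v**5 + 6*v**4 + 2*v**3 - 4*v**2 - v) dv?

-39309/10

By the power rule, an antiderivative is F(v) = -v**6/2 + 6*v**5/5 + v**4/2 - 4*v**3/3 - v**2/2.
Then F(5) - F(2) = (-23575/6) - (26/15) = -39309/10.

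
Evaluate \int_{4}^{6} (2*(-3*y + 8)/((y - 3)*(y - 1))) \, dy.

Factor the denominator: y**2 - 4*y + 3 = (y - 1)(y - 3).
Partial fractions: 2*(-3*y + 8)/((y - 3)*(y - 1)) = -5/(y - 1) - 1/(y - 3).
An antiderivative is F(y) = -log(y - 3) - 5*log(y - 1).
Then F(6) - F(4) = (-5*log(5) - log(3)) - (-5*log(3)) = -5*log(5) + 4*log(3).

-5*log(5) + 4*log(3)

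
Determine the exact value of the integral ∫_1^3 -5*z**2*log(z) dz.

Integrate by parts once (u = ln z, dv = -5*z**2 dz).
An antiderivative is F(z) = -5*z**3*(3*log(z) - 1)/9.
Then F(3) - F(1) = (15 - 45*log(3)) - (5/9) = 130/9 - 45*log(3).

130/9 - 45*log(3)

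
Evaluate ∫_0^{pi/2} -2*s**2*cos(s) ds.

Integrate by parts twice (u = s^2, dv = -2*cos(s) ds).
An antiderivative is F(s) = -2*s**2*sin(s) - 4*s*cos(s) + 4*sin(s).
Then F(pi/2) - F(0) = (4 - pi**2/2) - (0) = 4 - pi**2/2.

4 - pi**2/2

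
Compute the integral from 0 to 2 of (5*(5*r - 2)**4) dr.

Let u = 5*r - 2, so du = 5 dr. When r = 0, u = -2; when r = 2, u = 8.
The integral becomes ∫ u**4 du from -2 to 8, with antiderivative u**5/5.
Back in r: F(r) = (5*r - 2)**5/5.
Then F(2) - F(0) = (32768/5) - (-32/5) = 6560.

6560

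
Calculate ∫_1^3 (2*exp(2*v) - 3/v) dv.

-exp(2) - log(27) + exp(6)

An antiderivative is F(v) = exp(2*v) - 3*log(v).
Then F(3) - F(1) = (-log(27) + exp(6)) - (exp(2)) = -exp(2) - log(27) + exp(6).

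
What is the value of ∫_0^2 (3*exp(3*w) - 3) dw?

-7 + exp(6)

An antiderivative is F(w) = exp(3*w) - 3*w.
Then F(2) - F(0) = (-6 + exp(6)) - (1) = -7 + exp(6).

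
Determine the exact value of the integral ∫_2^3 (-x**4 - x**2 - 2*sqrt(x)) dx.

By the power rule, an antiderivative is F(x) = -x**5/5 - 4*x**(3/2)/3 - x**3/3.
Then F(3) - F(2) = (-288/5 - 4*sqrt(3)) - (-136/15 - 8*sqrt(2)/3) = -728/15 - 4*sqrt(3) + 8*sqrt(2)/3.

-728/15 - 4*sqrt(3) + 8*sqrt(2)/3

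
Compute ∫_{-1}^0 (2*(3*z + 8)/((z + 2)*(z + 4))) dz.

-4*log(3) + 10*log(2)

Factor the denominator: z**2 + 6*z + 8 = (z + 4)(z + 2).
Partial fractions: 2*(3*z + 8)/((z + 2)*(z + 4)) = 4/(z + 4) + 2/(z + 2).
An antiderivative is F(z) = 2*log(z + 2) + 4*log(z + 4).
Then F(0) - F(-1) = (10*log(2)) - (log(81)) = -4*log(3) + 10*log(2).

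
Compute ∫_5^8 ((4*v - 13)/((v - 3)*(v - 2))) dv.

log(64/5)

Factor the denominator: v**2 - 5*v + 6 = (v - 2)(v - 3).
Partial fractions: (4*v - 13)/((v - 3)*(v - 2)) = 5/(v - 2) - 1/(v - 3).
An antiderivative is F(v) = -log(v - 3) + 5*log(v - 2).
Then F(8) - F(5) = (-log(5) + 5*log(2) + 5*log(3)) - (-log(2) + 5*log(3)) = log(64/5).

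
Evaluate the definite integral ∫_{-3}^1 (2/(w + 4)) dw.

log(25)

An antiderivative is F(w) = 2*log(w + 4).
Then F(1) - F(-3) = (log(25)) - (0) = log(25).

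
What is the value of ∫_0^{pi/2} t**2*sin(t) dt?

-2 + pi

Integrate by parts twice (u = t^2, dv = sin(t) dt).
An antiderivative is F(t) = -t**2*cos(t) + 2*t*sin(t) + 2*cos(t).
Then F(pi/2) - F(0) = (pi) - (2) = -2 + pi.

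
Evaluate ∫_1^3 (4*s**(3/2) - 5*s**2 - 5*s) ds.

-974/15 + 72*sqrt(3)/5

By the power rule, an antiderivative is F(s) = 8*s**(5/2)/5 - 5*s**3/3 - 5*s**2/2.
Then F(3) - F(1) = (-135/2 + 72*sqrt(3)/5) - (-77/30) = -974/15 + 72*sqrt(3)/5.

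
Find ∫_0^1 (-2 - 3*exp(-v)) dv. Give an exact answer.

An antiderivative is F(v) = -2*v + 3*exp(-v).
Then F(1) - F(0) = (-2 + 3*exp(-1)) - (3) = -5 + 3*exp(-1).

-5 + 3*exp(-1)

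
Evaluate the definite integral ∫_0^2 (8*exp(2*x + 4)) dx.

Let u = 2*x + 4, so du = 2 dx. When x = 0, u = 4; when x = 2, u = 8.
The integral becomes 4·∫ exp(u) du from 4 to 8, with antiderivative 4*exp(u).
Back in x: F(x) = 4*exp(2*x + 4).
Then F(2) - F(0) = (4*exp(8)) - (4*exp(4)) = -4*(1 - exp(4))*exp(4).

-4*(1 - exp(4))*exp(4)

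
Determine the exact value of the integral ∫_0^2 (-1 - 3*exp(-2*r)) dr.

An antiderivative is F(r) = -r + 3*exp(-2*r)/2.
Then F(2) - F(0) = (-2 + 3*exp(-4)/2) - (3/2) = -7/2 + 3*exp(-4)/2.

-7/2 + 3*exp(-4)/2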